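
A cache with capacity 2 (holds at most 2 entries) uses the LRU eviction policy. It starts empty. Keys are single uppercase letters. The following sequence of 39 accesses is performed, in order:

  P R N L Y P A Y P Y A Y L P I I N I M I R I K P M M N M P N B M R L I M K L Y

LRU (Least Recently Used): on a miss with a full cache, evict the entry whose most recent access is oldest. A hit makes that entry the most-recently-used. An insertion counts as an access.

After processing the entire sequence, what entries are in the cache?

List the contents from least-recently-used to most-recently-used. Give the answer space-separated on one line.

Answer: L Y

Derivation:
LRU simulation (capacity=2):
  1. access P: MISS. Cache (LRU->MRU): [P]
  2. access R: MISS. Cache (LRU->MRU): [P R]
  3. access N: MISS, evict P. Cache (LRU->MRU): [R N]
  4. access L: MISS, evict R. Cache (LRU->MRU): [N L]
  5. access Y: MISS, evict N. Cache (LRU->MRU): [L Y]
  6. access P: MISS, evict L. Cache (LRU->MRU): [Y P]
  7. access A: MISS, evict Y. Cache (LRU->MRU): [P A]
  8. access Y: MISS, evict P. Cache (LRU->MRU): [A Y]
  9. access P: MISS, evict A. Cache (LRU->MRU): [Y P]
  10. access Y: HIT. Cache (LRU->MRU): [P Y]
  11. access A: MISS, evict P. Cache (LRU->MRU): [Y A]
  12. access Y: HIT. Cache (LRU->MRU): [A Y]
  13. access L: MISS, evict A. Cache (LRU->MRU): [Y L]
  14. access P: MISS, evict Y. Cache (LRU->MRU): [L P]
  15. access I: MISS, evict L. Cache (LRU->MRU): [P I]
  16. access I: HIT. Cache (LRU->MRU): [P I]
  17. access N: MISS, evict P. Cache (LRU->MRU): [I N]
  18. access I: HIT. Cache (LRU->MRU): [N I]
  19. access M: MISS, evict N. Cache (LRU->MRU): [I M]
  20. access I: HIT. Cache (LRU->MRU): [M I]
  21. access R: MISS, evict M. Cache (LRU->MRU): [I R]
  22. access I: HIT. Cache (LRU->MRU): [R I]
  23. access K: MISS, evict R. Cache (LRU->MRU): [I K]
  24. access P: MISS, evict I. Cache (LRU->MRU): [K P]
  25. access M: MISS, evict K. Cache (LRU->MRU): [P M]
  26. access M: HIT. Cache (LRU->MRU): [P M]
  27. access N: MISS, evict P. Cache (LRU->MRU): [M N]
  28. access M: HIT. Cache (LRU->MRU): [N M]
  29. access P: MISS, evict N. Cache (LRU->MRU): [M P]
  30. access N: MISS, evict M. Cache (LRU->MRU): [P N]
  31. access B: MISS, evict P. Cache (LRU->MRU): [N B]
  32. access M: MISS, evict N. Cache (LRU->MRU): [B M]
  33. access R: MISS, evict B. Cache (LRU->MRU): [M R]
  34. access L: MISS, evict M. Cache (LRU->MRU): [R L]
  35. access I: MISS, evict R. Cache (LRU->MRU): [L I]
  36. access M: MISS, evict L. Cache (LRU->MRU): [I M]
  37. access K: MISS, evict I. Cache (LRU->MRU): [M K]
  38. access L: MISS, evict M. Cache (LRU->MRU): [K L]
  39. access Y: MISS, evict K. Cache (LRU->MRU): [L Y]
Total: 8 hits, 31 misses, 29 evictions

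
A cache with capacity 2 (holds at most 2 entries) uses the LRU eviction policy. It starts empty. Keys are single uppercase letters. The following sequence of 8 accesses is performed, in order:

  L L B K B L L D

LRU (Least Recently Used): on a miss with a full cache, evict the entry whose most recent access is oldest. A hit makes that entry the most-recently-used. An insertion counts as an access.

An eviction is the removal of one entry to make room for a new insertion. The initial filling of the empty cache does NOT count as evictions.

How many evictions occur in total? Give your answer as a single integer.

LRU simulation (capacity=2):
  1. access L: MISS. Cache (LRU->MRU): [L]
  2. access L: HIT. Cache (LRU->MRU): [L]
  3. access B: MISS. Cache (LRU->MRU): [L B]
  4. access K: MISS, evict L. Cache (LRU->MRU): [B K]
  5. access B: HIT. Cache (LRU->MRU): [K B]
  6. access L: MISS, evict K. Cache (LRU->MRU): [B L]
  7. access L: HIT. Cache (LRU->MRU): [B L]
  8. access D: MISS, evict B. Cache (LRU->MRU): [L D]
Total: 3 hits, 5 misses, 3 evictions

Answer: 3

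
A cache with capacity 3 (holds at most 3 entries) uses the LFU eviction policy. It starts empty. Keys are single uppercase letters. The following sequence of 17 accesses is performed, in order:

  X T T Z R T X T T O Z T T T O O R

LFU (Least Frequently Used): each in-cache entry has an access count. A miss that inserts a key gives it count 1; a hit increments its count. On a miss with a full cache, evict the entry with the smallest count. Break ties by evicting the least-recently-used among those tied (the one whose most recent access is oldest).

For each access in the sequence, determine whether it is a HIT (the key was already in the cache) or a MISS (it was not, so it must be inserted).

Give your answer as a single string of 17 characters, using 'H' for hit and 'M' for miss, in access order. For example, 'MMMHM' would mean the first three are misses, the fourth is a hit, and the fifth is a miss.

LFU simulation (capacity=3):
  1. access X: MISS. Cache: [X(c=1)]
  2. access T: MISS. Cache: [X(c=1) T(c=1)]
  3. access T: HIT, count now 2. Cache: [X(c=1) T(c=2)]
  4. access Z: MISS. Cache: [X(c=1) Z(c=1) T(c=2)]
  5. access R: MISS, evict X(c=1). Cache: [Z(c=1) R(c=1) T(c=2)]
  6. access T: HIT, count now 3. Cache: [Z(c=1) R(c=1) T(c=3)]
  7. access X: MISS, evict Z(c=1). Cache: [R(c=1) X(c=1) T(c=3)]
  8. access T: HIT, count now 4. Cache: [R(c=1) X(c=1) T(c=4)]
  9. access T: HIT, count now 5. Cache: [R(c=1) X(c=1) T(c=5)]
  10. access O: MISS, evict R(c=1). Cache: [X(c=1) O(c=1) T(c=5)]
  11. access Z: MISS, evict X(c=1). Cache: [O(c=1) Z(c=1) T(c=5)]
  12. access T: HIT, count now 6. Cache: [O(c=1) Z(c=1) T(c=6)]
  13. access T: HIT, count now 7. Cache: [O(c=1) Z(c=1) T(c=7)]
  14. access T: HIT, count now 8. Cache: [O(c=1) Z(c=1) T(c=8)]
  15. access O: HIT, count now 2. Cache: [Z(c=1) O(c=2) T(c=8)]
  16. access O: HIT, count now 3. Cache: [Z(c=1) O(c=3) T(c=8)]
  17. access R: MISS, evict Z(c=1). Cache: [R(c=1) O(c=3) T(c=8)]
Total: 9 hits, 8 misses, 5 evictions

Answer: MMHMMHMHHMMHHHHHM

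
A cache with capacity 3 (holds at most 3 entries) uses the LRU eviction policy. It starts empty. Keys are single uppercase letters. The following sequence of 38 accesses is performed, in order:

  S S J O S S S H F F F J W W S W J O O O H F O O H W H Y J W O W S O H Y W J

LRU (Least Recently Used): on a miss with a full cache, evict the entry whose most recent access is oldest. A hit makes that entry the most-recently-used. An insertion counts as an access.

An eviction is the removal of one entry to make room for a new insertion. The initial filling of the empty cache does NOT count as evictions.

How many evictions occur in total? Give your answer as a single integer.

LRU simulation (capacity=3):
  1. access S: MISS. Cache (LRU->MRU): [S]
  2. access S: HIT. Cache (LRU->MRU): [S]
  3. access J: MISS. Cache (LRU->MRU): [S J]
  4. access O: MISS. Cache (LRU->MRU): [S J O]
  5. access S: HIT. Cache (LRU->MRU): [J O S]
  6. access S: HIT. Cache (LRU->MRU): [J O S]
  7. access S: HIT. Cache (LRU->MRU): [J O S]
  8. access H: MISS, evict J. Cache (LRU->MRU): [O S H]
  9. access F: MISS, evict O. Cache (LRU->MRU): [S H F]
  10. access F: HIT. Cache (LRU->MRU): [S H F]
  11. access F: HIT. Cache (LRU->MRU): [S H F]
  12. access J: MISS, evict S. Cache (LRU->MRU): [H F J]
  13. access W: MISS, evict H. Cache (LRU->MRU): [F J W]
  14. access W: HIT. Cache (LRU->MRU): [F J W]
  15. access S: MISS, evict F. Cache (LRU->MRU): [J W S]
  16. access W: HIT. Cache (LRU->MRU): [J S W]
  17. access J: HIT. Cache (LRU->MRU): [S W J]
  18. access O: MISS, evict S. Cache (LRU->MRU): [W J O]
  19. access O: HIT. Cache (LRU->MRU): [W J O]
  20. access O: HIT. Cache (LRU->MRU): [W J O]
  21. access H: MISS, evict W. Cache (LRU->MRU): [J O H]
  22. access F: MISS, evict J. Cache (LRU->MRU): [O H F]
  23. access O: HIT. Cache (LRU->MRU): [H F O]
  24. access O: HIT. Cache (LRU->MRU): [H F O]
  25. access H: HIT. Cache (LRU->MRU): [F O H]
  26. access W: MISS, evict F. Cache (LRU->MRU): [O H W]
  27. access H: HIT. Cache (LRU->MRU): [O W H]
  28. access Y: MISS, evict O. Cache (LRU->MRU): [W H Y]
  29. access J: MISS, evict W. Cache (LRU->MRU): [H Y J]
  30. access W: MISS, evict H. Cache (LRU->MRU): [Y J W]
  31. access O: MISS, evict Y. Cache (LRU->MRU): [J W O]
  32. access W: HIT. Cache (LRU->MRU): [J O W]
  33. access S: MISS, evict J. Cache (LRU->MRU): [O W S]
  34. access O: HIT. Cache (LRU->MRU): [W S O]
  35. access H: MISS, evict W. Cache (LRU->MRU): [S O H]
  36. access Y: MISS, evict S. Cache (LRU->MRU): [O H Y]
  37. access W: MISS, evict O. Cache (LRU->MRU): [H Y W]
  38. access J: MISS, evict H. Cache (LRU->MRU): [Y W J]
Total: 17 hits, 21 misses, 18 evictions

Answer: 18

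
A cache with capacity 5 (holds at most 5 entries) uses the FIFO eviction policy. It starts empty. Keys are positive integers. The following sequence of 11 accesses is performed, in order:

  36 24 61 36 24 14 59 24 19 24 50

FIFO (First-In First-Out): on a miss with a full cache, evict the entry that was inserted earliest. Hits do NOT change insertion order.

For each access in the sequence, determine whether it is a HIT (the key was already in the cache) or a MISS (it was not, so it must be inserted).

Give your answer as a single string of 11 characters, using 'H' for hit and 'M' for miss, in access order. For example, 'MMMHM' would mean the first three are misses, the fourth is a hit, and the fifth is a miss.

Answer: MMMHHMMHMHM

Derivation:
FIFO simulation (capacity=5):
  1. access 36: MISS. Cache (old->new): [36]
  2. access 24: MISS. Cache (old->new): [36 24]
  3. access 61: MISS. Cache (old->new): [36 24 61]
  4. access 36: HIT. Cache (old->new): [36 24 61]
  5. access 24: HIT. Cache (old->new): [36 24 61]
  6. access 14: MISS. Cache (old->new): [36 24 61 14]
  7. access 59: MISS. Cache (old->new): [36 24 61 14 59]
  8. access 24: HIT. Cache (old->new): [36 24 61 14 59]
  9. access 19: MISS, evict 36. Cache (old->new): [24 61 14 59 19]
  10. access 24: HIT. Cache (old->new): [24 61 14 59 19]
  11. access 50: MISS, evict 24. Cache (old->new): [61 14 59 19 50]
Total: 4 hits, 7 misses, 2 evictions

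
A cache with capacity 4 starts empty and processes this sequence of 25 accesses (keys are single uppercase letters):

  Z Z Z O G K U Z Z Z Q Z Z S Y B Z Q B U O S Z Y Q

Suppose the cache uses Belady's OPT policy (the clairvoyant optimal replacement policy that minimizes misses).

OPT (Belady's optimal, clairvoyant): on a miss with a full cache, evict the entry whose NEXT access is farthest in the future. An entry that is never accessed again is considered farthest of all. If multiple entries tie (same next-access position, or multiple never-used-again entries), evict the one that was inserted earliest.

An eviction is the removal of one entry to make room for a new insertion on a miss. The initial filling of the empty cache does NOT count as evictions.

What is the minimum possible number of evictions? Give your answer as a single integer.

OPT (Belady) simulation (capacity=4):
  1. access Z: MISS. Cache: [Z]
  2. access Z: HIT. Next use of Z: step 3. Cache: [Z]
  3. access Z: HIT. Next use of Z: step 8. Cache: [Z]
  4. access O: MISS. Cache: [Z O]
  5. access G: MISS. Cache: [Z O G]
  6. access K: MISS. Cache: [Z O G K]
  7. access U: MISS, evict G (next use: never). Cache: [Z O K U]
  8. access Z: HIT. Next use of Z: step 9. Cache: [Z O K U]
  9. access Z: HIT. Next use of Z: step 10. Cache: [Z O K U]
  10. access Z: HIT. Next use of Z: step 12. Cache: [Z O K U]
  11. access Q: MISS, evict K (next use: never). Cache: [Z O U Q]
  12. access Z: HIT. Next use of Z: step 13. Cache: [Z O U Q]
  13. access Z: HIT. Next use of Z: step 17. Cache: [Z O U Q]
  14. access S: MISS, evict O (next use: step 21). Cache: [Z U Q S]
  15. access Y: MISS, evict S (next use: step 22). Cache: [Z U Q Y]
  16. access B: MISS, evict Y (next use: step 24). Cache: [Z U Q B]
  17. access Z: HIT. Next use of Z: step 23. Cache: [Z U Q B]
  18. access Q: HIT. Next use of Q: step 25. Cache: [Z U Q B]
  19. access B: HIT. Next use of B: never. Cache: [Z U Q B]
  20. access U: HIT. Next use of U: never. Cache: [Z U Q B]
  21. access O: MISS, evict U (next use: never). Cache: [Z Q B O]
  22. access S: MISS, evict B (next use: never). Cache: [Z Q O S]
  23. access Z: HIT. Next use of Z: never. Cache: [Z Q O S]
  24. access Y: MISS, evict Z (next use: never). Cache: [Q O S Y]
  25. access Q: HIT. Next use of Q: never. Cache: [Q O S Y]
Total: 13 hits, 12 misses, 8 evictions

Answer: 8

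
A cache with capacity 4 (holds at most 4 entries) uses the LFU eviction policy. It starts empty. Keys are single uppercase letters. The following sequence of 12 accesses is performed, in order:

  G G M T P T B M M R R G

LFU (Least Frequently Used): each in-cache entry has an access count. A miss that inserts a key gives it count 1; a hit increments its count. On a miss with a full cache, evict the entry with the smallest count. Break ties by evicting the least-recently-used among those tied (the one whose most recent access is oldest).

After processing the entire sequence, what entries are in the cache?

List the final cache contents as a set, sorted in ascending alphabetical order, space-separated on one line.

LFU simulation (capacity=4):
  1. access G: MISS. Cache: [G(c=1)]
  2. access G: HIT, count now 2. Cache: [G(c=2)]
  3. access M: MISS. Cache: [M(c=1) G(c=2)]
  4. access T: MISS. Cache: [M(c=1) T(c=1) G(c=2)]
  5. access P: MISS. Cache: [M(c=1) T(c=1) P(c=1) G(c=2)]
  6. access T: HIT, count now 2. Cache: [M(c=1) P(c=1) G(c=2) T(c=2)]
  7. access B: MISS, evict M(c=1). Cache: [P(c=1) B(c=1) G(c=2) T(c=2)]
  8. access M: MISS, evict P(c=1). Cache: [B(c=1) M(c=1) G(c=2) T(c=2)]
  9. access M: HIT, count now 2. Cache: [B(c=1) G(c=2) T(c=2) M(c=2)]
  10. access R: MISS, evict B(c=1). Cache: [R(c=1) G(c=2) T(c=2) M(c=2)]
  11. access R: HIT, count now 2. Cache: [G(c=2) T(c=2) M(c=2) R(c=2)]
  12. access G: HIT, count now 3. Cache: [T(c=2) M(c=2) R(c=2) G(c=3)]
Total: 5 hits, 7 misses, 3 evictions

Answer: G M R T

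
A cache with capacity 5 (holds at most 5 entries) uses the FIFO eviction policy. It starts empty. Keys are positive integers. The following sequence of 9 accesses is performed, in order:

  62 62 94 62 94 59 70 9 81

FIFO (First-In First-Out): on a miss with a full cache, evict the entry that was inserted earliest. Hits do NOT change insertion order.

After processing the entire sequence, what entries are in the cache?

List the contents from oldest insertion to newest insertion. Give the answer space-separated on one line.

Answer: 94 59 70 9 81

Derivation:
FIFO simulation (capacity=5):
  1. access 62: MISS. Cache (old->new): [62]
  2. access 62: HIT. Cache (old->new): [62]
  3. access 94: MISS. Cache (old->new): [62 94]
  4. access 62: HIT. Cache (old->new): [62 94]
  5. access 94: HIT. Cache (old->new): [62 94]
  6. access 59: MISS. Cache (old->new): [62 94 59]
  7. access 70: MISS. Cache (old->new): [62 94 59 70]
  8. access 9: MISS. Cache (old->new): [62 94 59 70 9]
  9. access 81: MISS, evict 62. Cache (old->new): [94 59 70 9 81]
Total: 3 hits, 6 misses, 1 evictions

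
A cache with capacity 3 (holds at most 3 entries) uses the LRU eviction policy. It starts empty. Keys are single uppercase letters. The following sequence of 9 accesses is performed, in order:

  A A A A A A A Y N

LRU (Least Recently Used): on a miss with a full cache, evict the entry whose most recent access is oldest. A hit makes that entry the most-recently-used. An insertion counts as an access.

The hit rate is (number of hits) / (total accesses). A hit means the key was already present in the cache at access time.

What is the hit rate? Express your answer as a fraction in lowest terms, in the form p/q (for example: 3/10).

Answer: 2/3

Derivation:
LRU simulation (capacity=3):
  1. access A: MISS. Cache (LRU->MRU): [A]
  2. access A: HIT. Cache (LRU->MRU): [A]
  3. access A: HIT. Cache (LRU->MRU): [A]
  4. access A: HIT. Cache (LRU->MRU): [A]
  5. access A: HIT. Cache (LRU->MRU): [A]
  6. access A: HIT. Cache (LRU->MRU): [A]
  7. access A: HIT. Cache (LRU->MRU): [A]
  8. access Y: MISS. Cache (LRU->MRU): [A Y]
  9. access N: MISS. Cache (LRU->MRU): [A Y N]
Total: 6 hits, 3 misses, 0 evictions

Hit rate = 6/9 = 2/3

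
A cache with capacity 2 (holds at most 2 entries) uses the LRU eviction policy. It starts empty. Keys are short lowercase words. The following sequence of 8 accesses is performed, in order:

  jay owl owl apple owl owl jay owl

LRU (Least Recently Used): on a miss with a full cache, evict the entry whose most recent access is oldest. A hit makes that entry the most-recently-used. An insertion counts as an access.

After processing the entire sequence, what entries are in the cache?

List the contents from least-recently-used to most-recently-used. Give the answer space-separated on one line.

Answer: jay owl

Derivation:
LRU simulation (capacity=2):
  1. access jay: MISS. Cache (LRU->MRU): [jay]
  2. access owl: MISS. Cache (LRU->MRU): [jay owl]
  3. access owl: HIT. Cache (LRU->MRU): [jay owl]
  4. access apple: MISS, evict jay. Cache (LRU->MRU): [owl apple]
  5. access owl: HIT. Cache (LRU->MRU): [apple owl]
  6. access owl: HIT. Cache (LRU->MRU): [apple owl]
  7. access jay: MISS, evict apple. Cache (LRU->MRU): [owl jay]
  8. access owl: HIT. Cache (LRU->MRU): [jay owl]
Total: 4 hits, 4 misses, 2 evictions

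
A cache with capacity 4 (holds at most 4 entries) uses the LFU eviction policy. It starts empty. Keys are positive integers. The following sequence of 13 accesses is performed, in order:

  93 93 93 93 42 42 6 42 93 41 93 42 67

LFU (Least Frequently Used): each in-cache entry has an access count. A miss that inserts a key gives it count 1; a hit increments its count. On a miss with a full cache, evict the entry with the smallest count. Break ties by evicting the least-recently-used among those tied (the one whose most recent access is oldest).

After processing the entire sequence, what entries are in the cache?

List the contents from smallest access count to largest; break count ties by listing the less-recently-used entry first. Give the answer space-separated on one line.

Answer: 41 67 42 93

Derivation:
LFU simulation (capacity=4):
  1. access 93: MISS. Cache: [93(c=1)]
  2. access 93: HIT, count now 2. Cache: [93(c=2)]
  3. access 93: HIT, count now 3. Cache: [93(c=3)]
  4. access 93: HIT, count now 4. Cache: [93(c=4)]
  5. access 42: MISS. Cache: [42(c=1) 93(c=4)]
  6. access 42: HIT, count now 2. Cache: [42(c=2) 93(c=4)]
  7. access 6: MISS. Cache: [6(c=1) 42(c=2) 93(c=4)]
  8. access 42: HIT, count now 3. Cache: [6(c=1) 42(c=3) 93(c=4)]
  9. access 93: HIT, count now 5. Cache: [6(c=1) 42(c=3) 93(c=5)]
  10. access 41: MISS. Cache: [6(c=1) 41(c=1) 42(c=3) 93(c=5)]
  11. access 93: HIT, count now 6. Cache: [6(c=1) 41(c=1) 42(c=3) 93(c=6)]
  12. access 42: HIT, count now 4. Cache: [6(c=1) 41(c=1) 42(c=4) 93(c=6)]
  13. access 67: MISS, evict 6(c=1). Cache: [41(c=1) 67(c=1) 42(c=4) 93(c=6)]
Total: 8 hits, 5 misses, 1 evictions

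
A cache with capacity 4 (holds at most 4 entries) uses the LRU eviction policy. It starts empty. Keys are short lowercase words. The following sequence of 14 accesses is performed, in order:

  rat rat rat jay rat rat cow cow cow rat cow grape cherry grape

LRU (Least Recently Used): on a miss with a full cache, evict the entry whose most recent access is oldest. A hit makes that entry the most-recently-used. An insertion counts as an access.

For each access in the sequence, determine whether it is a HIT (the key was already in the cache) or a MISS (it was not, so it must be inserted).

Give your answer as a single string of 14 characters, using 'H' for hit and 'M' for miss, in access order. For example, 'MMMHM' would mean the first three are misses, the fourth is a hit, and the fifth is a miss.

Answer: MHHMHHMHHHHMMH

Derivation:
LRU simulation (capacity=4):
  1. access rat: MISS. Cache (LRU->MRU): [rat]
  2. access rat: HIT. Cache (LRU->MRU): [rat]
  3. access rat: HIT. Cache (LRU->MRU): [rat]
  4. access jay: MISS. Cache (LRU->MRU): [rat jay]
  5. access rat: HIT. Cache (LRU->MRU): [jay rat]
  6. access rat: HIT. Cache (LRU->MRU): [jay rat]
  7. access cow: MISS. Cache (LRU->MRU): [jay rat cow]
  8. access cow: HIT. Cache (LRU->MRU): [jay rat cow]
  9. access cow: HIT. Cache (LRU->MRU): [jay rat cow]
  10. access rat: HIT. Cache (LRU->MRU): [jay cow rat]
  11. access cow: HIT. Cache (LRU->MRU): [jay rat cow]
  12. access grape: MISS. Cache (LRU->MRU): [jay rat cow grape]
  13. access cherry: MISS, evict jay. Cache (LRU->MRU): [rat cow grape cherry]
  14. access grape: HIT. Cache (LRU->MRU): [rat cow cherry grape]
Total: 9 hits, 5 misses, 1 evictions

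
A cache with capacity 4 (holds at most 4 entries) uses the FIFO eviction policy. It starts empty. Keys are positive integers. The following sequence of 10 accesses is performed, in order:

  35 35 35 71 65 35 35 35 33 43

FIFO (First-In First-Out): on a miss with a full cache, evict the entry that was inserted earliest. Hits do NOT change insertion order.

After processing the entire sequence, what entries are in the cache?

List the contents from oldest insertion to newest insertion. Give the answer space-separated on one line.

FIFO simulation (capacity=4):
  1. access 35: MISS. Cache (old->new): [35]
  2. access 35: HIT. Cache (old->new): [35]
  3. access 35: HIT. Cache (old->new): [35]
  4. access 71: MISS. Cache (old->new): [35 71]
  5. access 65: MISS. Cache (old->new): [35 71 65]
  6. access 35: HIT. Cache (old->new): [35 71 65]
  7. access 35: HIT. Cache (old->new): [35 71 65]
  8. access 35: HIT. Cache (old->new): [35 71 65]
  9. access 33: MISS. Cache (old->new): [35 71 65 33]
  10. access 43: MISS, evict 35. Cache (old->new): [71 65 33 43]
Total: 5 hits, 5 misses, 1 evictions

Answer: 71 65 33 43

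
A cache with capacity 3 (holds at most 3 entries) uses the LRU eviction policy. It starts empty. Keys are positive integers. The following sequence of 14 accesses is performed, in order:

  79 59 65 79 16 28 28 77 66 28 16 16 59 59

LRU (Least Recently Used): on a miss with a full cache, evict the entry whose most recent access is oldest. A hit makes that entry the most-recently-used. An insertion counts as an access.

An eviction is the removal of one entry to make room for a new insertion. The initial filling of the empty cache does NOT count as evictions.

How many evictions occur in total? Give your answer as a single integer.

LRU simulation (capacity=3):
  1. access 79: MISS. Cache (LRU->MRU): [79]
  2. access 59: MISS. Cache (LRU->MRU): [79 59]
  3. access 65: MISS. Cache (LRU->MRU): [79 59 65]
  4. access 79: HIT. Cache (LRU->MRU): [59 65 79]
  5. access 16: MISS, evict 59. Cache (LRU->MRU): [65 79 16]
  6. access 28: MISS, evict 65. Cache (LRU->MRU): [79 16 28]
  7. access 28: HIT. Cache (LRU->MRU): [79 16 28]
  8. access 77: MISS, evict 79. Cache (LRU->MRU): [16 28 77]
  9. access 66: MISS, evict 16. Cache (LRU->MRU): [28 77 66]
  10. access 28: HIT. Cache (LRU->MRU): [77 66 28]
  11. access 16: MISS, evict 77. Cache (LRU->MRU): [66 28 16]
  12. access 16: HIT. Cache (LRU->MRU): [66 28 16]
  13. access 59: MISS, evict 66. Cache (LRU->MRU): [28 16 59]
  14. access 59: HIT. Cache (LRU->MRU): [28 16 59]
Total: 5 hits, 9 misses, 6 evictions

Answer: 6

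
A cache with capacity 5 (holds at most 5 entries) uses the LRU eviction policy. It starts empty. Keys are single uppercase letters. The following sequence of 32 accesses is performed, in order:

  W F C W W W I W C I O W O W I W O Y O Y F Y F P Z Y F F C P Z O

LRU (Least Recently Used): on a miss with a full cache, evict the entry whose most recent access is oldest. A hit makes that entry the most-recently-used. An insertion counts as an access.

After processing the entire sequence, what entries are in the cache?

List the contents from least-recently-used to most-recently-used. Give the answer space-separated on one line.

LRU simulation (capacity=5):
  1. access W: MISS. Cache (LRU->MRU): [W]
  2. access F: MISS. Cache (LRU->MRU): [W F]
  3. access C: MISS. Cache (LRU->MRU): [W F C]
  4. access W: HIT. Cache (LRU->MRU): [F C W]
  5. access W: HIT. Cache (LRU->MRU): [F C W]
  6. access W: HIT. Cache (LRU->MRU): [F C W]
  7. access I: MISS. Cache (LRU->MRU): [F C W I]
  8. access W: HIT. Cache (LRU->MRU): [F C I W]
  9. access C: HIT. Cache (LRU->MRU): [F I W C]
  10. access I: HIT. Cache (LRU->MRU): [F W C I]
  11. access O: MISS. Cache (LRU->MRU): [F W C I O]
  12. access W: HIT. Cache (LRU->MRU): [F C I O W]
  13. access O: HIT. Cache (LRU->MRU): [F C I W O]
  14. access W: HIT. Cache (LRU->MRU): [F C I O W]
  15. access I: HIT. Cache (LRU->MRU): [F C O W I]
  16. access W: HIT. Cache (LRU->MRU): [F C O I W]
  17. access O: HIT. Cache (LRU->MRU): [F C I W O]
  18. access Y: MISS, evict F. Cache (LRU->MRU): [C I W O Y]
  19. access O: HIT. Cache (LRU->MRU): [C I W Y O]
  20. access Y: HIT. Cache (LRU->MRU): [C I W O Y]
  21. access F: MISS, evict C. Cache (LRU->MRU): [I W O Y F]
  22. access Y: HIT. Cache (LRU->MRU): [I W O F Y]
  23. access F: HIT. Cache (LRU->MRU): [I W O Y F]
  24. access P: MISS, evict I. Cache (LRU->MRU): [W O Y F P]
  25. access Z: MISS, evict W. Cache (LRU->MRU): [O Y F P Z]
  26. access Y: HIT. Cache (LRU->MRU): [O F P Z Y]
  27. access F: HIT. Cache (LRU->MRU): [O P Z Y F]
  28. access F: HIT. Cache (LRU->MRU): [O P Z Y F]
  29. access C: MISS, evict O. Cache (LRU->MRU): [P Z Y F C]
  30. access P: HIT. Cache (LRU->MRU): [Z Y F C P]
  31. access Z: HIT. Cache (LRU->MRU): [Y F C P Z]
  32. access O: MISS, evict Y. Cache (LRU->MRU): [F C P Z O]
Total: 21 hits, 11 misses, 6 evictions

Answer: F C P Z O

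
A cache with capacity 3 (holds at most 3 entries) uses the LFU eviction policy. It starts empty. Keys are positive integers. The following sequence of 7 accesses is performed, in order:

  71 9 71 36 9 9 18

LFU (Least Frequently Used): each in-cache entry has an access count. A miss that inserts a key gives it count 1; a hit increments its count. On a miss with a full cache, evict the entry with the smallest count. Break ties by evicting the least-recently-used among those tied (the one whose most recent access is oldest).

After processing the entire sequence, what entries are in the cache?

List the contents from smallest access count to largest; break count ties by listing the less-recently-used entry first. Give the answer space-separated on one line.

Answer: 18 71 9

Derivation:
LFU simulation (capacity=3):
  1. access 71: MISS. Cache: [71(c=1)]
  2. access 9: MISS. Cache: [71(c=1) 9(c=1)]
  3. access 71: HIT, count now 2. Cache: [9(c=1) 71(c=2)]
  4. access 36: MISS. Cache: [9(c=1) 36(c=1) 71(c=2)]
  5. access 9: HIT, count now 2. Cache: [36(c=1) 71(c=2) 9(c=2)]
  6. access 9: HIT, count now 3. Cache: [36(c=1) 71(c=2) 9(c=3)]
  7. access 18: MISS, evict 36(c=1). Cache: [18(c=1) 71(c=2) 9(c=3)]
Total: 3 hits, 4 misses, 1 evictions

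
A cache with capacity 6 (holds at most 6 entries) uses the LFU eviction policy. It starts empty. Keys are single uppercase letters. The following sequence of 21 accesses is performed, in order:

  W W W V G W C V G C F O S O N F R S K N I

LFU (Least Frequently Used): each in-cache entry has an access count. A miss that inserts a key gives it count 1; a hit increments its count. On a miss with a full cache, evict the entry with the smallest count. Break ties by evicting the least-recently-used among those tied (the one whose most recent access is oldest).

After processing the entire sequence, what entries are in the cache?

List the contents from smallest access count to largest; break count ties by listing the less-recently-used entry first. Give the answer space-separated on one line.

Answer: I V G C O W

Derivation:
LFU simulation (capacity=6):
  1. access W: MISS. Cache: [W(c=1)]
  2. access W: HIT, count now 2. Cache: [W(c=2)]
  3. access W: HIT, count now 3. Cache: [W(c=3)]
  4. access V: MISS. Cache: [V(c=1) W(c=3)]
  5. access G: MISS. Cache: [V(c=1) G(c=1) W(c=3)]
  6. access W: HIT, count now 4. Cache: [V(c=1) G(c=1) W(c=4)]
  7. access C: MISS. Cache: [V(c=1) G(c=1) C(c=1) W(c=4)]
  8. access V: HIT, count now 2. Cache: [G(c=1) C(c=1) V(c=2) W(c=4)]
  9. access G: HIT, count now 2. Cache: [C(c=1) V(c=2) G(c=2) W(c=4)]
  10. access C: HIT, count now 2. Cache: [V(c=2) G(c=2) C(c=2) W(c=4)]
  11. access F: MISS. Cache: [F(c=1) V(c=2) G(c=2) C(c=2) W(c=4)]
  12. access O: MISS. Cache: [F(c=1) O(c=1) V(c=2) G(c=2) C(c=2) W(c=4)]
  13. access S: MISS, evict F(c=1). Cache: [O(c=1) S(c=1) V(c=2) G(c=2) C(c=2) W(c=4)]
  14. access O: HIT, count now 2. Cache: [S(c=1) V(c=2) G(c=2) C(c=2) O(c=2) W(c=4)]
  15. access N: MISS, evict S(c=1). Cache: [N(c=1) V(c=2) G(c=2) C(c=2) O(c=2) W(c=4)]
  16. access F: MISS, evict N(c=1). Cache: [F(c=1) V(c=2) G(c=2) C(c=2) O(c=2) W(c=4)]
  17. access R: MISS, evict F(c=1). Cache: [R(c=1) V(c=2) G(c=2) C(c=2) O(c=2) W(c=4)]
  18. access S: MISS, evict R(c=1). Cache: [S(c=1) V(c=2) G(c=2) C(c=2) O(c=2) W(c=4)]
  19. access K: MISS, evict S(c=1). Cache: [K(c=1) V(c=2) G(c=2) C(c=2) O(c=2) W(c=4)]
  20. access N: MISS, evict K(c=1). Cache: [N(c=1) V(c=2) G(c=2) C(c=2) O(c=2) W(c=4)]
  21. access I: MISS, evict N(c=1). Cache: [I(c=1) V(c=2) G(c=2) C(c=2) O(c=2) W(c=4)]
Total: 7 hits, 14 misses, 8 evictions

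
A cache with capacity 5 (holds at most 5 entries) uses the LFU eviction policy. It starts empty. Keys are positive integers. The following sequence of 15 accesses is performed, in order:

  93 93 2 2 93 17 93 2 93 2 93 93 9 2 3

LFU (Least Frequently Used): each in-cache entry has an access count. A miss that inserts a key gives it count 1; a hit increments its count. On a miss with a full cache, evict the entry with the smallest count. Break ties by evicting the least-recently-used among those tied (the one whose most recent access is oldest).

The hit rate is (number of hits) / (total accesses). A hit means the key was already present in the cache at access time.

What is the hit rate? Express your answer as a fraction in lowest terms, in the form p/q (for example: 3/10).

LFU simulation (capacity=5):
  1. access 93: MISS. Cache: [93(c=1)]
  2. access 93: HIT, count now 2. Cache: [93(c=2)]
  3. access 2: MISS. Cache: [2(c=1) 93(c=2)]
  4. access 2: HIT, count now 2. Cache: [93(c=2) 2(c=2)]
  5. access 93: HIT, count now 3. Cache: [2(c=2) 93(c=3)]
  6. access 17: MISS. Cache: [17(c=1) 2(c=2) 93(c=3)]
  7. access 93: HIT, count now 4. Cache: [17(c=1) 2(c=2) 93(c=4)]
  8. access 2: HIT, count now 3. Cache: [17(c=1) 2(c=3) 93(c=4)]
  9. access 93: HIT, count now 5. Cache: [17(c=1) 2(c=3) 93(c=5)]
  10. access 2: HIT, count now 4. Cache: [17(c=1) 2(c=4) 93(c=5)]
  11. access 93: HIT, count now 6. Cache: [17(c=1) 2(c=4) 93(c=6)]
  12. access 93: HIT, count now 7. Cache: [17(c=1) 2(c=4) 93(c=7)]
  13. access 9: MISS. Cache: [17(c=1) 9(c=1) 2(c=4) 93(c=7)]
  14. access 2: HIT, count now 5. Cache: [17(c=1) 9(c=1) 2(c=5) 93(c=7)]
  15. access 3: MISS. Cache: [17(c=1) 9(c=1) 3(c=1) 2(c=5) 93(c=7)]
Total: 10 hits, 5 misses, 0 evictions

Hit rate = 10/15 = 2/3

Answer: 2/3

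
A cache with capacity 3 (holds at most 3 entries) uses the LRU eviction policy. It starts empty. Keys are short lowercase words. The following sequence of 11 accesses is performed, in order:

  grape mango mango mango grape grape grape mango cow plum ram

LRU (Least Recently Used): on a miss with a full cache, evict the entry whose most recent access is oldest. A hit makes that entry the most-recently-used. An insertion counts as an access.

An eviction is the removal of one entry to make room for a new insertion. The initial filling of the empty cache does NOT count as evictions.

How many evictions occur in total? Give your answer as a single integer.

Answer: 2

Derivation:
LRU simulation (capacity=3):
  1. access grape: MISS. Cache (LRU->MRU): [grape]
  2. access mango: MISS. Cache (LRU->MRU): [grape mango]
  3. access mango: HIT. Cache (LRU->MRU): [grape mango]
  4. access mango: HIT. Cache (LRU->MRU): [grape mango]
  5. access grape: HIT. Cache (LRU->MRU): [mango grape]
  6. access grape: HIT. Cache (LRU->MRU): [mango grape]
  7. access grape: HIT. Cache (LRU->MRU): [mango grape]
  8. access mango: HIT. Cache (LRU->MRU): [grape mango]
  9. access cow: MISS. Cache (LRU->MRU): [grape mango cow]
  10. access plum: MISS, evict grape. Cache (LRU->MRU): [mango cow plum]
  11. access ram: MISS, evict mango. Cache (LRU->MRU): [cow plum ram]
Total: 6 hits, 5 misses, 2 evictions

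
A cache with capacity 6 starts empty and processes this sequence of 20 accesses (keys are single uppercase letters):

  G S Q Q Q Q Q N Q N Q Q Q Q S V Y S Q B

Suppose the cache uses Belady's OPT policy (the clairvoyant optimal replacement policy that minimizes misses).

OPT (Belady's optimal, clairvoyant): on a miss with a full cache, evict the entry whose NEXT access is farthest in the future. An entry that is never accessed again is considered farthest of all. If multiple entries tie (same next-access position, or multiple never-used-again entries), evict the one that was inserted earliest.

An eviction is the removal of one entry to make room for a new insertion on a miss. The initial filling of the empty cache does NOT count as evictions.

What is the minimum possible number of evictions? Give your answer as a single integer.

Answer: 1

Derivation:
OPT (Belady) simulation (capacity=6):
  1. access G: MISS. Cache: [G]
  2. access S: MISS. Cache: [G S]
  3. access Q: MISS. Cache: [G S Q]
  4. access Q: HIT. Next use of Q: step 5. Cache: [G S Q]
  5. access Q: HIT. Next use of Q: step 6. Cache: [G S Q]
  6. access Q: HIT. Next use of Q: step 7. Cache: [G S Q]
  7. access Q: HIT. Next use of Q: step 9. Cache: [G S Q]
  8. access N: MISS. Cache: [G S Q N]
  9. access Q: HIT. Next use of Q: step 11. Cache: [G S Q N]
  10. access N: HIT. Next use of N: never. Cache: [G S Q N]
  11. access Q: HIT. Next use of Q: step 12. Cache: [G S Q N]
  12. access Q: HIT. Next use of Q: step 13. Cache: [G S Q N]
  13. access Q: HIT. Next use of Q: step 14. Cache: [G S Q N]
  14. access Q: HIT. Next use of Q: step 19. Cache: [G S Q N]
  15. access S: HIT. Next use of S: step 18. Cache: [G S Q N]
  16. access V: MISS. Cache: [G S Q N V]
  17. access Y: MISS. Cache: [G S Q N V Y]
  18. access S: HIT. Next use of S: never. Cache: [G S Q N V Y]
  19. access Q: HIT. Next use of Q: never. Cache: [G S Q N V Y]
  20. access B: MISS, evict G (next use: never). Cache: [S Q N V Y B]
Total: 13 hits, 7 misses, 1 evictions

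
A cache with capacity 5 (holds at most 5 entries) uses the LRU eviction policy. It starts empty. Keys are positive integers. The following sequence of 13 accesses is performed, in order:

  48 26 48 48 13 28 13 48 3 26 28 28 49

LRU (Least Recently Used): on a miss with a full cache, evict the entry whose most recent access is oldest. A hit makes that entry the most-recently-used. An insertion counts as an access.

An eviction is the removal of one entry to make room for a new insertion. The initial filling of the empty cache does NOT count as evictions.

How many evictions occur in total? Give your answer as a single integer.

Answer: 1

Derivation:
LRU simulation (capacity=5):
  1. access 48: MISS. Cache (LRU->MRU): [48]
  2. access 26: MISS. Cache (LRU->MRU): [48 26]
  3. access 48: HIT. Cache (LRU->MRU): [26 48]
  4. access 48: HIT. Cache (LRU->MRU): [26 48]
  5. access 13: MISS. Cache (LRU->MRU): [26 48 13]
  6. access 28: MISS. Cache (LRU->MRU): [26 48 13 28]
  7. access 13: HIT. Cache (LRU->MRU): [26 48 28 13]
  8. access 48: HIT. Cache (LRU->MRU): [26 28 13 48]
  9. access 3: MISS. Cache (LRU->MRU): [26 28 13 48 3]
  10. access 26: HIT. Cache (LRU->MRU): [28 13 48 3 26]
  11. access 28: HIT. Cache (LRU->MRU): [13 48 3 26 28]
  12. access 28: HIT. Cache (LRU->MRU): [13 48 3 26 28]
  13. access 49: MISS, evict 13. Cache (LRU->MRU): [48 3 26 28 49]
Total: 7 hits, 6 misses, 1 evictions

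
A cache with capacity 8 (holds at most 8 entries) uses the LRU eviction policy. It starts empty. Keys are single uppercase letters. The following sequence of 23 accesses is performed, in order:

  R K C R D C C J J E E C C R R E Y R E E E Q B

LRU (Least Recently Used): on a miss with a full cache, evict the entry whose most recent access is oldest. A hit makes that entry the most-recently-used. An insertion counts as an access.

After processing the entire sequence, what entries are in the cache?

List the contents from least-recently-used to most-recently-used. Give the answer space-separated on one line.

Answer: D J C Y R E Q B

Derivation:
LRU simulation (capacity=8):
  1. access R: MISS. Cache (LRU->MRU): [R]
  2. access K: MISS. Cache (LRU->MRU): [R K]
  3. access C: MISS. Cache (LRU->MRU): [R K C]
  4. access R: HIT. Cache (LRU->MRU): [K C R]
  5. access D: MISS. Cache (LRU->MRU): [K C R D]
  6. access C: HIT. Cache (LRU->MRU): [K R D C]
  7. access C: HIT. Cache (LRU->MRU): [K R D C]
  8. access J: MISS. Cache (LRU->MRU): [K R D C J]
  9. access J: HIT. Cache (LRU->MRU): [K R D C J]
  10. access E: MISS. Cache (LRU->MRU): [K R D C J E]
  11. access E: HIT. Cache (LRU->MRU): [K R D C J E]
  12. access C: HIT. Cache (LRU->MRU): [K R D J E C]
  13. access C: HIT. Cache (LRU->MRU): [K R D J E C]
  14. access R: HIT. Cache (LRU->MRU): [K D J E C R]
  15. access R: HIT. Cache (LRU->MRU): [K D J E C R]
  16. access E: HIT. Cache (LRU->MRU): [K D J C R E]
  17. access Y: MISS. Cache (LRU->MRU): [K D J C R E Y]
  18. access R: HIT. Cache (LRU->MRU): [K D J C E Y R]
  19. access E: HIT. Cache (LRU->MRU): [K D J C Y R E]
  20. access E: HIT. Cache (LRU->MRU): [K D J C Y R E]
  21. access E: HIT. Cache (LRU->MRU): [K D J C Y R E]
  22. access Q: MISS. Cache (LRU->MRU): [K D J C Y R E Q]
  23. access B: MISS, evict K. Cache (LRU->MRU): [D J C Y R E Q B]
Total: 14 hits, 9 misses, 1 evictions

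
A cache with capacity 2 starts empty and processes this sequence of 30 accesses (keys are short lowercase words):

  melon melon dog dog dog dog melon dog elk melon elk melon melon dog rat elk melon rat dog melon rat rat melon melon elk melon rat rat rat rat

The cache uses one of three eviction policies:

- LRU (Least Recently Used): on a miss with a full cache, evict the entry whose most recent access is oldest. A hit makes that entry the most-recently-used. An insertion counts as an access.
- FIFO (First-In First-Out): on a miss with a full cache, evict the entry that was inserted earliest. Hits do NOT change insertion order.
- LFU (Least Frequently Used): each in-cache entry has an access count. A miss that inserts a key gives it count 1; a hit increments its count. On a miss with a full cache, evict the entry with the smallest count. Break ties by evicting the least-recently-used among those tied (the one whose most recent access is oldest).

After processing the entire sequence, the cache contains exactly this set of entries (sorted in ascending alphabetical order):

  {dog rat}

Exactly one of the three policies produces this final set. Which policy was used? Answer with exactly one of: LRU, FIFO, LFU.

Simulating under each policy and comparing final sets:
  LRU: final set = {melon rat} -> differs
  FIFO: final set = {melon rat} -> differs
  LFU: final set = {dog rat} -> MATCHES target
Only LFU produces the target set.

Answer: LFU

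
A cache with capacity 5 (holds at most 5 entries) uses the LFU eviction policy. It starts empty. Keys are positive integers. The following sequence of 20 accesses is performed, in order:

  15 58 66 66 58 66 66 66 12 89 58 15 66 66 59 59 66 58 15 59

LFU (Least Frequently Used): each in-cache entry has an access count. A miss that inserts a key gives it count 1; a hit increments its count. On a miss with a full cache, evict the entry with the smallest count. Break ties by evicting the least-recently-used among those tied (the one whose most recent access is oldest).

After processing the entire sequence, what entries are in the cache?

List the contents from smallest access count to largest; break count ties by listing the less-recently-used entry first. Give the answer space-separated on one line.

LFU simulation (capacity=5):
  1. access 15: MISS. Cache: [15(c=1)]
  2. access 58: MISS. Cache: [15(c=1) 58(c=1)]
  3. access 66: MISS. Cache: [15(c=1) 58(c=1) 66(c=1)]
  4. access 66: HIT, count now 2. Cache: [15(c=1) 58(c=1) 66(c=2)]
  5. access 58: HIT, count now 2. Cache: [15(c=1) 66(c=2) 58(c=2)]
  6. access 66: HIT, count now 3. Cache: [15(c=1) 58(c=2) 66(c=3)]
  7. access 66: HIT, count now 4. Cache: [15(c=1) 58(c=2) 66(c=4)]
  8. access 66: HIT, count now 5. Cache: [15(c=1) 58(c=2) 66(c=5)]
  9. access 12: MISS. Cache: [15(c=1) 12(c=1) 58(c=2) 66(c=5)]
  10. access 89: MISS. Cache: [15(c=1) 12(c=1) 89(c=1) 58(c=2) 66(c=5)]
  11. access 58: HIT, count now 3. Cache: [15(c=1) 12(c=1) 89(c=1) 58(c=3) 66(c=5)]
  12. access 15: HIT, count now 2. Cache: [12(c=1) 89(c=1) 15(c=2) 58(c=3) 66(c=5)]
  13. access 66: HIT, count now 6. Cache: [12(c=1) 89(c=1) 15(c=2) 58(c=3) 66(c=6)]
  14. access 66: HIT, count now 7. Cache: [12(c=1) 89(c=1) 15(c=2) 58(c=3) 66(c=7)]
  15. access 59: MISS, evict 12(c=1). Cache: [89(c=1) 59(c=1) 15(c=2) 58(c=3) 66(c=7)]
  16. access 59: HIT, count now 2. Cache: [89(c=1) 15(c=2) 59(c=2) 58(c=3) 66(c=7)]
  17. access 66: HIT, count now 8. Cache: [89(c=1) 15(c=2) 59(c=2) 58(c=3) 66(c=8)]
  18. access 58: HIT, count now 4. Cache: [89(c=1) 15(c=2) 59(c=2) 58(c=4) 66(c=8)]
  19. access 15: HIT, count now 3. Cache: [89(c=1) 59(c=2) 15(c=3) 58(c=4) 66(c=8)]
  20. access 59: HIT, count now 3. Cache: [89(c=1) 15(c=3) 59(c=3) 58(c=4) 66(c=8)]
Total: 14 hits, 6 misses, 1 evictions

Answer: 89 15 59 58 66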